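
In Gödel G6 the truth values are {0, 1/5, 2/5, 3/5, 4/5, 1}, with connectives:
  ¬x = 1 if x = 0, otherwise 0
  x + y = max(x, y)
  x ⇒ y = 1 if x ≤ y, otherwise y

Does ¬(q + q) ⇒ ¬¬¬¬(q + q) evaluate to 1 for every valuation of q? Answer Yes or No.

No

Counterexample: take q = 0.
q + q = 0 + 0 = 0
¬(q + q) = ¬0 = 1
q + q = 0 + 0 = 0
¬(q + q) = ¬0 = 1
¬¬(q + q) = ¬1 = 0
¬¬¬(q + q) = ¬0 = 1
¬¬¬¬(q + q) = ¬1 = 0
¬(q + q) ⇒ ¬¬¬¬(q + q) = 1 ⇒ 0 = 0
This gives 0 ≠ 1.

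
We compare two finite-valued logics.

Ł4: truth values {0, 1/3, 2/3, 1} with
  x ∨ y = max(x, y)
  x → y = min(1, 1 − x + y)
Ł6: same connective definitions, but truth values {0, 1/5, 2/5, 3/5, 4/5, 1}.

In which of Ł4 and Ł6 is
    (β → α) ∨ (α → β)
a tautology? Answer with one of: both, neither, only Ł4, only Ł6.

In Ł4: every assignment gives 1 — tautology.
In Ł6: every assignment gives 1 — tautology.

both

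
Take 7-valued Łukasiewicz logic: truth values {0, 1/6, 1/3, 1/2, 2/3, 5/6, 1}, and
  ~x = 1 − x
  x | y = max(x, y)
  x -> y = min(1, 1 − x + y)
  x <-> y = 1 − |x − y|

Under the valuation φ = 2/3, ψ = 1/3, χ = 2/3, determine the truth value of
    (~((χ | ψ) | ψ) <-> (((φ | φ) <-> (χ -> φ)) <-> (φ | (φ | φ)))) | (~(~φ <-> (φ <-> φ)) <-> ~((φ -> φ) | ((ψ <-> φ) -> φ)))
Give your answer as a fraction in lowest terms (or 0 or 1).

1/3

χ | ψ = 2/3 | 1/3 = 2/3
(χ | ψ) | ψ = 2/3 | 1/3 = 2/3
~((χ | ψ) | ψ) = ~2/3 = 1/3
φ | φ = 2/3 | 2/3 = 2/3
χ -> φ = 2/3 -> 2/3 = 1
(φ | φ) <-> (χ -> φ) = 2/3 <-> 1 = 2/3
φ | φ = 2/3 | 2/3 = 2/3
φ | (φ | φ) = 2/3 | 2/3 = 2/3
((φ | φ) <-> (χ -> φ)) <-> (φ | (φ | φ)) = 2/3 <-> 2/3 = 1
~((χ | ψ) | ψ) <-> (((φ | φ) <-> (χ -> φ)) <-> (φ | (φ | φ))) = 1/3 <-> 1 = 1/3
~φ = ~2/3 = 1/3
φ <-> φ = 2/3 <-> 2/3 = 1
~φ <-> (φ <-> φ) = 1/3 <-> 1 = 1/3
~(~φ <-> (φ <-> φ)) = ~1/3 = 2/3
φ -> φ = 2/3 -> 2/3 = 1
ψ <-> φ = 1/3 <-> 2/3 = 2/3
(ψ <-> φ) -> φ = 2/3 -> 2/3 = 1
(φ -> φ) | ((ψ <-> φ) -> φ) = 1 | 1 = 1
~((φ -> φ) | ((ψ <-> φ) -> φ)) = ~1 = 0
~(~φ <-> (φ <-> φ)) <-> ~((φ -> φ) | ((ψ <-> φ) -> φ)) = 2/3 <-> 0 = 1/3
(~((χ | ψ) | ψ) <-> (((φ | φ) <-> (χ -> φ)) <-> (φ | (φ | φ)))) | (~(~φ <-> (φ <-> φ)) <-> ~((φ -> φ) | ((ψ <-> φ) -> φ))) = 1/3 | 1/3 = 1/3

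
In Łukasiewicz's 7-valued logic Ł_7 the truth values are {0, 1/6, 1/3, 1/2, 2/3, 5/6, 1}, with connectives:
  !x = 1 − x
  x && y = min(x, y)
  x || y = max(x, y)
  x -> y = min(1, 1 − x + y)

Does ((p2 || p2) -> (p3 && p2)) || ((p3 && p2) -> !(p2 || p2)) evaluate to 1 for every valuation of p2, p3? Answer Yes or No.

Counterexample: take p2 = 2/3, p3 = 1/2.
p2 || p2 = 2/3 || 2/3 = 2/3
p3 && p2 = 1/2 && 2/3 = 1/2
(p2 || p2) -> (p3 && p2) = 2/3 -> 1/2 = 5/6
p3 && p2 = 1/2 && 2/3 = 1/2
p2 || p2 = 2/3 || 2/3 = 2/3
!(p2 || p2) = !2/3 = 1/3
(p3 && p2) -> !(p2 || p2) = 1/2 -> 1/3 = 5/6
((p2 || p2) -> (p3 && p2)) || ((p3 && p2) -> !(p2 || p2)) = 5/6 || 5/6 = 5/6
This gives 5/6 ≠ 1.

No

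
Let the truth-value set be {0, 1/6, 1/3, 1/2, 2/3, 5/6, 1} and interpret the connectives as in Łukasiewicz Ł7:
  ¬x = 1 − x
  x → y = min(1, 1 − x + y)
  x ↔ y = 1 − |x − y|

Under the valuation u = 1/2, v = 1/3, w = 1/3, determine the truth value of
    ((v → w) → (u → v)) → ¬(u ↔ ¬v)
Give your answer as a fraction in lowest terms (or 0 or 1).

v → w = 1/3 → 1/3 = 1
u → v = 1/2 → 1/3 = 5/6
(v → w) → (u → v) = 1 → 5/6 = 5/6
¬v = ¬1/3 = 2/3
u ↔ ¬v = 1/2 ↔ 2/3 = 5/6
¬(u ↔ ¬v) = ¬5/6 = 1/6
((v → w) → (u → v)) → ¬(u ↔ ¬v) = 5/6 → 1/6 = 1/3

1/3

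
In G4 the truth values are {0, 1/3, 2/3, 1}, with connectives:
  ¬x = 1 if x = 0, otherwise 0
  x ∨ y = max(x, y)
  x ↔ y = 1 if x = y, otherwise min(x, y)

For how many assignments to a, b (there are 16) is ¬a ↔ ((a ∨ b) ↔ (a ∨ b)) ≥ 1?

a = 0, b = 0 ↦ 1  ≥
a = 0, b = 1/3 ↦ 1  ≥
a = 0, b = 2/3 ↦ 1  ≥
a = 0, b = 1 ↦ 1  ≥
a = 1/3, b = 0 ↦ 0  <
a = 1/3, b = 1/3 ↦ 0  <
a = 1/3, b = 2/3 ↦ 0  <
a = 1/3, b = 1 ↦ 0  <
a = 2/3, b = 0 ↦ 0  <
a = 2/3, b = 1/3 ↦ 0  <
a = 2/3, b = 2/3 ↦ 0  <
a = 2/3, b = 1 ↦ 0  <
a = 1, b = 0 ↦ 0  <
a = 1, b = 1/3 ↦ 0  <
a = 1, b = 2/3 ↦ 0  <
a = 1, b = 1 ↦ 0  <
So 4 of the 16 assignments meet the threshold.

4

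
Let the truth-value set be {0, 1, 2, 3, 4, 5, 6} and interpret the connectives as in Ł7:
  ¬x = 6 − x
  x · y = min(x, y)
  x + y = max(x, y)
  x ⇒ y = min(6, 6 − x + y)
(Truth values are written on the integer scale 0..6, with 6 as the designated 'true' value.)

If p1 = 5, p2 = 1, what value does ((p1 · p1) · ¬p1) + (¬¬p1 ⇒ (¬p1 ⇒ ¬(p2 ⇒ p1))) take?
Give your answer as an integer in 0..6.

6

p1 · p1 = 5 · 5 = 5
¬p1 = ¬5 = 1
(p1 · p1) · ¬p1 = 5 · 1 = 1
¬p1 = ¬5 = 1
¬¬p1 = ¬1 = 5
¬p1 = ¬5 = 1
p2 ⇒ p1 = 1 ⇒ 5 = 6
¬(p2 ⇒ p1) = ¬6 = 0
¬p1 ⇒ ¬(p2 ⇒ p1) = 1 ⇒ 0 = 5
¬¬p1 ⇒ (¬p1 ⇒ ¬(p2 ⇒ p1)) = 5 ⇒ 5 = 6
((p1 · p1) · ¬p1) + (¬¬p1 ⇒ (¬p1 ⇒ ¬(p2 ⇒ p1))) = 1 + 6 = 6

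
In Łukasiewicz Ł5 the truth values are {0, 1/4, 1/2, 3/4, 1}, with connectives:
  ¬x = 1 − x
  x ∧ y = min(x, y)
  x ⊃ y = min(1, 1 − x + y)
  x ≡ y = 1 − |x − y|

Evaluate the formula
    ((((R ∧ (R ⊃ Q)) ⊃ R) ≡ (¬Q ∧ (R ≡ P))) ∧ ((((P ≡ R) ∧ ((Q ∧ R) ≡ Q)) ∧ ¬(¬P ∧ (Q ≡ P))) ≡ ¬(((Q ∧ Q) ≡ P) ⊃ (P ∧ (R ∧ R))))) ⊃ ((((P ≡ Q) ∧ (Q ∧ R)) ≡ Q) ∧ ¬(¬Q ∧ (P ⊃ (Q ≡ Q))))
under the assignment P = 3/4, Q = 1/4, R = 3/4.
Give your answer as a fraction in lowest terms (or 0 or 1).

1

R ⊃ Q = 3/4 ⊃ 1/4 = 1/2
R ∧ (R ⊃ Q) = 3/4 ∧ 1/2 = 1/2
(R ∧ (R ⊃ Q)) ⊃ R = 1/2 ⊃ 3/4 = 1
¬Q = ¬1/4 = 3/4
R ≡ P = 3/4 ≡ 3/4 = 1
¬Q ∧ (R ≡ P) = 3/4 ∧ 1 = 3/4
((R ∧ (R ⊃ Q)) ⊃ R) ≡ (¬Q ∧ (R ≡ P)) = 1 ≡ 3/4 = 3/4
P ≡ R = 3/4 ≡ 3/4 = 1
Q ∧ R = 1/4 ∧ 3/4 = 1/4
(Q ∧ R) ≡ Q = 1/4 ≡ 1/4 = 1
(P ≡ R) ∧ ((Q ∧ R) ≡ Q) = 1 ∧ 1 = 1
¬P = ¬3/4 = 1/4
Q ≡ P = 1/4 ≡ 3/4 = 1/2
¬P ∧ (Q ≡ P) = 1/4 ∧ 1/2 = 1/4
¬(¬P ∧ (Q ≡ P)) = ¬1/4 = 3/4
((P ≡ R) ∧ ((Q ∧ R) ≡ Q)) ∧ ¬(¬P ∧ (Q ≡ P)) = 1 ∧ 3/4 = 3/4
Q ∧ Q = 1/4 ∧ 1/4 = 1/4
(Q ∧ Q) ≡ P = 1/4 ≡ 3/4 = 1/2
R ∧ R = 3/4 ∧ 3/4 = 3/4
P ∧ (R ∧ R) = 3/4 ∧ 3/4 = 3/4
((Q ∧ Q) ≡ P) ⊃ (P ∧ (R ∧ R)) = 1/2 ⊃ 3/4 = 1
¬(((Q ∧ Q) ≡ P) ⊃ (P ∧ (R ∧ R))) = ¬1 = 0
(((P ≡ R) ∧ ((Q ∧ R) ≡ Q)) ∧ ¬(¬P ∧ (Q ≡ P))) ≡ ¬(((Q ∧ Q) ≡ P) ⊃ (P ∧ (R ∧ R))) = 3/4 ≡ 0 = 1/4
(((R ∧ (R ⊃ Q)) ⊃ R) ≡ (¬Q ∧ (R ≡ P))) ∧ ((((P ≡ R) ∧ ((Q ∧ R) ≡ Q)) ∧ ¬(¬P ∧ (Q ≡ P))) ≡ ¬(((Q ∧ Q) ≡ P) ⊃ (P ∧ (R ∧ R)))) = 3/4 ∧ 1/4 = 1/4
P ≡ Q = 3/4 ≡ 1/4 = 1/2
Q ∧ R = 1/4 ∧ 3/4 = 1/4
(P ≡ Q) ∧ (Q ∧ R) = 1/2 ∧ 1/4 = 1/4
((P ≡ Q) ∧ (Q ∧ R)) ≡ Q = 1/4 ≡ 1/4 = 1
¬Q = ¬1/4 = 3/4
Q ≡ Q = 1/4 ≡ 1/4 = 1
P ⊃ (Q ≡ Q) = 3/4 ⊃ 1 = 1
¬Q ∧ (P ⊃ (Q ≡ Q)) = 3/4 ∧ 1 = 3/4
¬(¬Q ∧ (P ⊃ (Q ≡ Q))) = ¬3/4 = 1/4
(((P ≡ Q) ∧ (Q ∧ R)) ≡ Q) ∧ ¬(¬Q ∧ (P ⊃ (Q ≡ Q))) = 1 ∧ 1/4 = 1/4
((((R ∧ (R ⊃ Q)) ⊃ R) ≡ (¬Q ∧ (R ≡ P))) ∧ ((((P ≡ R) ∧ ((Q ∧ R) ≡ Q)) ∧ ¬(¬P ∧ (Q ≡ P))) ≡ ¬(((Q ∧ Q) ≡ P) ⊃ (P ∧ (R ∧ R))))) ⊃ ((((P ≡ Q) ∧ (Q ∧ R)) ≡ Q) ∧ ¬(¬Q ∧ (P ⊃ (Q ≡ Q)))) = 1/4 ⊃ 1/4 = 1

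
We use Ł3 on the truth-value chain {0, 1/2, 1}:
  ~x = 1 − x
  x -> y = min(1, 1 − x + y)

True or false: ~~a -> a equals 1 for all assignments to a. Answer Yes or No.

a = 0 ↦ 1
a = 1/2 ↦ 1
a = 1 ↦ 1
Every assignment gives a value ≥ 1.

Yes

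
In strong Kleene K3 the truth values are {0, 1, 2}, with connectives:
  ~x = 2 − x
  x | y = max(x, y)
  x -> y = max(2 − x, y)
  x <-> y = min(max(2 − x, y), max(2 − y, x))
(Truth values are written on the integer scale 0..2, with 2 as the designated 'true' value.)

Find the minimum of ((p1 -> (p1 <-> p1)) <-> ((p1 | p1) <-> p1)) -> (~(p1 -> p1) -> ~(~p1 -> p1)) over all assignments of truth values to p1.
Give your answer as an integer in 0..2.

1

Take p1 = 1:
p1 <-> p1 = 1 <-> 1 = 1
p1 -> (p1 <-> p1) = 1 -> 1 = 1
p1 | p1 = 1 | 1 = 1
(p1 | p1) <-> p1 = 1 <-> 1 = 1
(p1 -> (p1 <-> p1)) <-> ((p1 | p1) <-> p1) = 1 <-> 1 = 1
p1 -> p1 = 1 -> 1 = 1
~(p1 -> p1) = ~1 = 1
~p1 = ~1 = 1
~p1 -> p1 = 1 -> 1 = 1
~(~p1 -> p1) = ~1 = 1
~(p1 -> p1) -> ~(~p1 -> p1) = 1 -> 1 = 1
((p1 -> (p1 <-> p1)) <-> ((p1 | p1) <-> p1)) -> (~(p1 -> p1) -> ~(~p1 -> p1)) = 1 -> 1 = 1
No assignment yields a value below 1, so this is the minimum.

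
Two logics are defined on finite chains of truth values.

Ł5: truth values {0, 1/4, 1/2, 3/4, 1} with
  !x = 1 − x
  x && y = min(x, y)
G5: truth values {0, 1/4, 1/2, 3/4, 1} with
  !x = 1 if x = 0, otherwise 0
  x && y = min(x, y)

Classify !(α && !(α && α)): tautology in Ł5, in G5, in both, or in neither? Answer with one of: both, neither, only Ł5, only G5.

In Ł5: at α = 1/4 the value is 3/4 — not a tautology.
In G5: every assignment gives 1 — tautology.

only G5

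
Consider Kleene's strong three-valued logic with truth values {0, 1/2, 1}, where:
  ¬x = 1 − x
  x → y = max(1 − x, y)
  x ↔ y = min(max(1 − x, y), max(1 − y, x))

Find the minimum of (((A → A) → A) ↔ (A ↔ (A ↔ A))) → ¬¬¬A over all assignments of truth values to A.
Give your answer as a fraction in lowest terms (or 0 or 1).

0

Take A = 1:
A → A = 1 → 1 = 1
(A → A) → A = 1 → 1 = 1
A ↔ A = 1 ↔ 1 = 1
A ↔ (A ↔ A) = 1 ↔ 1 = 1
((A → A) → A) ↔ (A ↔ (A ↔ A)) = 1 ↔ 1 = 1
¬A = ¬1 = 0
¬¬A = ¬0 = 1
¬¬¬A = ¬1 = 0
(((A → A) → A) ↔ (A ↔ (A ↔ A))) → ¬¬¬A = 1 → 0 = 0
No assignment yields a value below 0, so this is the minimum.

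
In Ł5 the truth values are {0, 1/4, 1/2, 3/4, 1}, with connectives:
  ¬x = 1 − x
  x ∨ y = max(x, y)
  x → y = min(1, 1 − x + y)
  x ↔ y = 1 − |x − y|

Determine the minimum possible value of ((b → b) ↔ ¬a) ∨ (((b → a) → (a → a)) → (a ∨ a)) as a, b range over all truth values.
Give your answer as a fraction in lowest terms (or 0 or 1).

1/2

Take a = 1/2, b = 0:
b → b = 0 → 0 = 1
¬a = ¬1/2 = 1/2
(b → b) ↔ ¬a = 1 ↔ 1/2 = 1/2
b → a = 0 → 1/2 = 1
a → a = 1/2 → 1/2 = 1
(b → a) → (a → a) = 1 → 1 = 1
a ∨ a = 1/2 ∨ 1/2 = 1/2
((b → a) → (a → a)) → (a ∨ a) = 1 → 1/2 = 1/2
((b → b) ↔ ¬a) ∨ (((b → a) → (a → a)) → (a ∨ a)) = 1/2 ∨ 1/2 = 1/2
No assignment yields a value below 1/2, so this is the minimum.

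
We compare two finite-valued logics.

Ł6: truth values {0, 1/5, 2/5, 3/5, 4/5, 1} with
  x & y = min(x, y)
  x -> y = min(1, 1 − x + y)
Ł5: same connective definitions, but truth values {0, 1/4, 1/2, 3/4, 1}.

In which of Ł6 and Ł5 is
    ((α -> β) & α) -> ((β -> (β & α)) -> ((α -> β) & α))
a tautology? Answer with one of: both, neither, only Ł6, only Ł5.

both

In Ł6: every assignment gives 1 — tautology.
In Ł5: every assignment gives 1 — tautology.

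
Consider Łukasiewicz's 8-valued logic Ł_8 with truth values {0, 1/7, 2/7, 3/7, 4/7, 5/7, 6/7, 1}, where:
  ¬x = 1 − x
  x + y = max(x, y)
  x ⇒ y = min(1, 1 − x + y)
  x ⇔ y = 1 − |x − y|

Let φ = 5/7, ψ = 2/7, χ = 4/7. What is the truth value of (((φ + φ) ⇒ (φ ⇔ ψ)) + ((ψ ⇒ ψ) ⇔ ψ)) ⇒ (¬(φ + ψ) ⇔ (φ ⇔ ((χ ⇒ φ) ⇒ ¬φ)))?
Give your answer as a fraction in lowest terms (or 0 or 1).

φ + φ = 5/7 + 5/7 = 5/7
φ ⇔ ψ = 5/7 ⇔ 2/7 = 4/7
(φ + φ) ⇒ (φ ⇔ ψ) = 5/7 ⇒ 4/7 = 6/7
ψ ⇒ ψ = 2/7 ⇒ 2/7 = 1
(ψ ⇒ ψ) ⇔ ψ = 1 ⇔ 2/7 = 2/7
((φ + φ) ⇒ (φ ⇔ ψ)) + ((ψ ⇒ ψ) ⇔ ψ) = 6/7 + 2/7 = 6/7
φ + ψ = 5/7 + 2/7 = 5/7
¬(φ + ψ) = ¬5/7 = 2/7
χ ⇒ φ = 4/7 ⇒ 5/7 = 1
¬φ = ¬5/7 = 2/7
(χ ⇒ φ) ⇒ ¬φ = 1 ⇒ 2/7 = 2/7
φ ⇔ ((χ ⇒ φ) ⇒ ¬φ) = 5/7 ⇔ 2/7 = 4/7
¬(φ + ψ) ⇔ (φ ⇔ ((χ ⇒ φ) ⇒ ¬φ)) = 2/7 ⇔ 4/7 = 5/7
(((φ + φ) ⇒ (φ ⇔ ψ)) + ((ψ ⇒ ψ) ⇔ ψ)) ⇒ (¬(φ + ψ) ⇔ (φ ⇔ ((χ ⇒ φ) ⇒ ¬φ))) = 6/7 ⇒ 5/7 = 6/7

6/7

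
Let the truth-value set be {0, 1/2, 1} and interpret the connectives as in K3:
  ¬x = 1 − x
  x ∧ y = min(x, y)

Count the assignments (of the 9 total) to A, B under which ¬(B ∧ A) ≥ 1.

5

A = 0, B = 0 ↦ 1  ≥
A = 0, B = 1/2 ↦ 1  ≥
A = 0, B = 1 ↦ 1  ≥
A = 1/2, B = 0 ↦ 1  ≥
A = 1/2, B = 1/2 ↦ 1/2  <
A = 1/2, B = 1 ↦ 1/2  <
A = 1, B = 0 ↦ 1  ≥
A = 1, B = 1/2 ↦ 1/2  <
A = 1, B = 1 ↦ 0  <
So 5 of the 9 assignments meet the threshold.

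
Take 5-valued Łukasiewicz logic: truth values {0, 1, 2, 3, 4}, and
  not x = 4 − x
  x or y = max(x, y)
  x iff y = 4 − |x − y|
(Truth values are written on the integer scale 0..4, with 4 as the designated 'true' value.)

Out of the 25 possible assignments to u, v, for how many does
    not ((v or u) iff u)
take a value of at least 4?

1

value 4: 1 assignment (counts)
value 3: 2 assignments
value 2: 3 assignments
value 1: 4 assignments
value 0: 15 assignments
So 1 of the 25 assignments meets the threshold.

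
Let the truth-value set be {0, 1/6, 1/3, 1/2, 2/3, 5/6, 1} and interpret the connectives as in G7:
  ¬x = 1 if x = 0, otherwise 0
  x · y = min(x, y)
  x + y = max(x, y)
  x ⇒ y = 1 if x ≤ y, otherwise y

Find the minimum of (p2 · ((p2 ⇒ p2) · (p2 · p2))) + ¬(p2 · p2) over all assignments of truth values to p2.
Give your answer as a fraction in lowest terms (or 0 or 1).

Take p2 = 1/6:
p2 ⇒ p2 = 1/6 ⇒ 1/6 = 1
p2 · p2 = 1/6 · 1/6 = 1/6
(p2 ⇒ p2) · (p2 · p2) = 1 · 1/6 = 1/6
p2 · ((p2 ⇒ p2) · (p2 · p2)) = 1/6 · 1/6 = 1/6
p2 · p2 = 1/6 · 1/6 = 1/6
¬(p2 · p2) = ¬1/6 = 0
(p2 · ((p2 ⇒ p2) · (p2 · p2))) + ¬(p2 · p2) = 1/6 + 0 = 1/6
No assignment yields a value below 1/6, so this is the minimum.

1/6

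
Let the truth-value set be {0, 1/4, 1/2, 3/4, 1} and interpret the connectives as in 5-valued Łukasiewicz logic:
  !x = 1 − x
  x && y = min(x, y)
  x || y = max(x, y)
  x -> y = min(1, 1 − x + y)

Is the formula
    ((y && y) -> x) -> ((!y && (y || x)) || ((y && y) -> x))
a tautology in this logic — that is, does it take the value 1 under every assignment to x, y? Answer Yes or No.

Yes

At x = 1, y = 1/2, for instance:
y && y = 1/2 && 1/2 = 1/2
(y && y) -> x = 1/2 -> 1 = 1
!y = !1/2 = 1/2
y || x = 1/2 || 1 = 1
!y && (y || x) = 1/2 && 1 = 1/2
(!y && (y || x)) || ((y && y) -> x) = 1/2 || 1 = 1
((y && y) -> x) -> ((!y && (y || x)) || ((y && y) -> x)) = 1 -> 1 = 1
and checking the remaining 24 assignments likewise gives ≥ 1 in every case.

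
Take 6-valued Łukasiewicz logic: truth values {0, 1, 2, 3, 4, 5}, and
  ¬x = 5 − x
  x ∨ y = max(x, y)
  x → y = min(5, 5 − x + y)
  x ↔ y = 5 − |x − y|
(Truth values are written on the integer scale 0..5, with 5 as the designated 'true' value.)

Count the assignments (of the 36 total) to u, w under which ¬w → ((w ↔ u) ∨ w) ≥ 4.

30

value 5: 27 assignments (counts)
value 4: 3 assignments (counts)
value 3: 2 assignments
value 2: 2 assignments
value 1: 1 assignment
value 0: 1 assignment
So 30 of the 36 assignments meet the threshold.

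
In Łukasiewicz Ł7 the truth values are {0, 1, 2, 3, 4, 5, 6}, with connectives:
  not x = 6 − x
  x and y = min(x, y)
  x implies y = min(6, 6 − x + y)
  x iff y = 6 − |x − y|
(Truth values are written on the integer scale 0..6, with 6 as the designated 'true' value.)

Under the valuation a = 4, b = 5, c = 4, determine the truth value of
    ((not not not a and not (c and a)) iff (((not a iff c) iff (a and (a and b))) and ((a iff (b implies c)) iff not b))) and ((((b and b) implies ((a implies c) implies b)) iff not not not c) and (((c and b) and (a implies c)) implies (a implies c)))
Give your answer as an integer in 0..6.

not a = not 4 = 2
not not a = not 2 = 4
not not not a = not 4 = 2
c and a = 4 and 4 = 4
not (c and a) = not 4 = 2
not not not a and not (c and a) = 2 and 2 = 2
not a = not 4 = 2
not a iff c = 2 iff 4 = 4
a and b = 4 and 5 = 4
a and (a and b) = 4 and 4 = 4
(not a iff c) iff (a and (a and b)) = 4 iff 4 = 6
b implies c = 5 implies 4 = 5
a iff (b implies c) = 4 iff 5 = 5
not b = not 5 = 1
(a iff (b implies c)) iff not b = 5 iff 1 = 2
((not a iff c) iff (a and (a and b))) and ((a iff (b implies c)) iff not b) = 6 and 2 = 2
(not not not a and not (c and a)) iff (((not a iff c) iff (a and (a and b))) and ((a iff (b implies c)) iff not b)) = 2 iff 2 = 6
b and b = 5 and 5 = 5
a implies c = 4 implies 4 = 6
(a implies c) implies b = 6 implies 5 = 5
(b and b) implies ((a implies c) implies b) = 5 implies 5 = 6
not c = not 4 = 2
not not c = not 2 = 4
not not not c = not 4 = 2
((b and b) implies ((a implies c) implies b)) iff not not not c = 6 iff 2 = 2
c and b = 4 and 5 = 4
a implies c = 4 implies 4 = 6
(c and b) and (a implies c) = 4 and 6 = 4
a implies c = 4 implies 4 = 6
((c and b) and (a implies c)) implies (a implies c) = 4 implies 6 = 6
(((b and b) implies ((a implies c) implies b)) iff not not not c) and (((c and b) and (a implies c)) implies (a implies c)) = 2 and 6 = 2
((not not not a and not (c and a)) iff (((not a iff c) iff (a and (a and b))) and ((a iff (b implies c)) iff not b))) and ((((b and b) implies ((a implies c) implies b)) iff not not not c) and (((c and b) and (a implies c)) implies (a implies c))) = 6 and 2 = 2

2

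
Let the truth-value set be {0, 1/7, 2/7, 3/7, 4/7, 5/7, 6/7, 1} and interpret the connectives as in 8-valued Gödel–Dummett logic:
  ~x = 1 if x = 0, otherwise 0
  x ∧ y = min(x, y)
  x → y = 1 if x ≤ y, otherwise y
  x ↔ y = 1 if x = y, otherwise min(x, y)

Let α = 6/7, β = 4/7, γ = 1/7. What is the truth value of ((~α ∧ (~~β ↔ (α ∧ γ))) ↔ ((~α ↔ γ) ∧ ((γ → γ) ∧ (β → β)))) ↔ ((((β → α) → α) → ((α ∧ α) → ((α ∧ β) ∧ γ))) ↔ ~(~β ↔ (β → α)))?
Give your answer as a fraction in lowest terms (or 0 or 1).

~α = ~6/7 = 0
~β = ~4/7 = 0
~~β = ~0 = 1
α ∧ γ = 6/7 ∧ 1/7 = 1/7
~~β ↔ (α ∧ γ) = 1 ↔ 1/7 = 1/7
~α ∧ (~~β ↔ (α ∧ γ)) = 0 ∧ 1/7 = 0
~α = ~6/7 = 0
~α ↔ γ = 0 ↔ 1/7 = 0
γ → γ = 1/7 → 1/7 = 1
β → β = 4/7 → 4/7 = 1
(γ → γ) ∧ (β → β) = 1 ∧ 1 = 1
(~α ↔ γ) ∧ ((γ → γ) ∧ (β → β)) = 0 ∧ 1 = 0
(~α ∧ (~~β ↔ (α ∧ γ))) ↔ ((~α ↔ γ) ∧ ((γ → γ) ∧ (β → β))) = 0 ↔ 0 = 1
β → α = 4/7 → 6/7 = 1
(β → α) → α = 1 → 6/7 = 6/7
α ∧ α = 6/7 ∧ 6/7 = 6/7
α ∧ β = 6/7 ∧ 4/7 = 4/7
(α ∧ β) ∧ γ = 4/7 ∧ 1/7 = 1/7
(α ∧ α) → ((α ∧ β) ∧ γ) = 6/7 → 1/7 = 1/7
((β → α) → α) → ((α ∧ α) → ((α ∧ β) ∧ γ)) = 6/7 → 1/7 = 1/7
~β = ~4/7 = 0
β → α = 4/7 → 6/7 = 1
~β ↔ (β → α) = 0 ↔ 1 = 0
~(~β ↔ (β → α)) = ~0 = 1
(((β → α) → α) → ((α ∧ α) → ((α ∧ β) ∧ γ))) ↔ ~(~β ↔ (β → α)) = 1/7 ↔ 1 = 1/7
((~α ∧ (~~β ↔ (α ∧ γ))) ↔ ((~α ↔ γ) ∧ ((γ → γ) ∧ (β → β)))) ↔ ((((β → α) → α) → ((α ∧ α) → ((α ∧ β) ∧ γ))) ↔ ~(~β ↔ (β → α))) = 1 ↔ 1/7 = 1/7

1/7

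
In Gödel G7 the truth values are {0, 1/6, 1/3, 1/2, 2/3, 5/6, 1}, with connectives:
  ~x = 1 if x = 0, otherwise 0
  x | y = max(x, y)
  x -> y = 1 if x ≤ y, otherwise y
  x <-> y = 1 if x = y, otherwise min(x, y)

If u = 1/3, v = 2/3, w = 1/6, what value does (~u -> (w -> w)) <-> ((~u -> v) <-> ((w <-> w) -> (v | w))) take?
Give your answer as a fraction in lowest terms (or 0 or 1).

~u = ~1/3 = 0
w -> w = 1/6 -> 1/6 = 1
~u -> (w -> w) = 0 -> 1 = 1
~u = ~1/3 = 0
~u -> v = 0 -> 2/3 = 1
w <-> w = 1/6 <-> 1/6 = 1
v | w = 2/3 | 1/6 = 2/3
(w <-> w) -> (v | w) = 1 -> 2/3 = 2/3
(~u -> v) <-> ((w <-> w) -> (v | w)) = 1 <-> 2/3 = 2/3
(~u -> (w -> w)) <-> ((~u -> v) <-> ((w <-> w) -> (v | w))) = 1 <-> 2/3 = 2/3

2/3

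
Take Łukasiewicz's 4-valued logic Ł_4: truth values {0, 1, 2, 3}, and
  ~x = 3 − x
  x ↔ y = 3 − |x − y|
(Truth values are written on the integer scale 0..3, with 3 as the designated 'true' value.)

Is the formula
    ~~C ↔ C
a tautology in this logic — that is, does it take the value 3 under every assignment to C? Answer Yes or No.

C = 0 ↦ 3
C = 1 ↦ 3
C = 2 ↦ 3
C = 3 ↦ 3
Every assignment gives a value ≥ 3.

Yes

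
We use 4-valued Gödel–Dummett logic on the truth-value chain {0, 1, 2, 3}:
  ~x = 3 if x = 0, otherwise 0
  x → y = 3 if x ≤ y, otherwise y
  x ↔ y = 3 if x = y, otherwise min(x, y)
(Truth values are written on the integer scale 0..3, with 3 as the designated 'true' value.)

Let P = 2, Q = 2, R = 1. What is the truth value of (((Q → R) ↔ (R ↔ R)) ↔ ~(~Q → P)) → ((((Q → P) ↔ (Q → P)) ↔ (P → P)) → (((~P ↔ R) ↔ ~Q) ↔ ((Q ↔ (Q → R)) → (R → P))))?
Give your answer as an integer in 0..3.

3

Q → R = 2 → 1 = 1
R ↔ R = 1 ↔ 1 = 3
(Q → R) ↔ (R ↔ R) = 1 ↔ 3 = 1
~Q = ~2 = 0
~Q → P = 0 → 2 = 3
~(~Q → P) = ~3 = 0
((Q → R) ↔ (R ↔ R)) ↔ ~(~Q → P) = 1 ↔ 0 = 0
Q → P = 2 → 2 = 3
Q → P = 2 → 2 = 3
(Q → P) ↔ (Q → P) = 3 ↔ 3 = 3
P → P = 2 → 2 = 3
((Q → P) ↔ (Q → P)) ↔ (P → P) = 3 ↔ 3 = 3
~P = ~2 = 0
~P ↔ R = 0 ↔ 1 = 0
~Q = ~2 = 0
(~P ↔ R) ↔ ~Q = 0 ↔ 0 = 3
Q → R = 2 → 1 = 1
Q ↔ (Q → R) = 2 ↔ 1 = 1
R → P = 1 → 2 = 3
(Q ↔ (Q → R)) → (R → P) = 1 → 3 = 3
((~P ↔ R) ↔ ~Q) ↔ ((Q ↔ (Q → R)) → (R → P)) = 3 ↔ 3 = 3
(((Q → P) ↔ (Q → P)) ↔ (P → P)) → (((~P ↔ R) ↔ ~Q) ↔ ((Q ↔ (Q → R)) → (R → P))) = 3 → 3 = 3
(((Q → R) ↔ (R ↔ R)) ↔ ~(~Q → P)) → ((((Q → P) ↔ (Q → P)) ↔ (P → P)) → (((~P ↔ R) ↔ ~Q) ↔ ((Q ↔ (Q → R)) → (R → P)))) = 0 → 3 = 3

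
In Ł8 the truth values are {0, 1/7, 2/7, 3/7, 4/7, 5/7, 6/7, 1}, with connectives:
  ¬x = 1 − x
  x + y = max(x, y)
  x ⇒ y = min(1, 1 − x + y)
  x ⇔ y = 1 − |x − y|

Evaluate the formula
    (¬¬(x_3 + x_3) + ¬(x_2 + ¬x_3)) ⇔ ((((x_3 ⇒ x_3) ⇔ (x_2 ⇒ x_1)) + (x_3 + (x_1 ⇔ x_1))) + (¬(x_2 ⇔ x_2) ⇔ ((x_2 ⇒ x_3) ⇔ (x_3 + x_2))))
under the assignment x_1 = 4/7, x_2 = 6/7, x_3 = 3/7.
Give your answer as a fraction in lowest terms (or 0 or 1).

3/7

x_3 + x_3 = 3/7 + 3/7 = 3/7
¬(x_3 + x_3) = ¬3/7 = 4/7
¬¬(x_3 + x_3) = ¬4/7 = 3/7
¬x_3 = ¬3/7 = 4/7
x_2 + ¬x_3 = 6/7 + 4/7 = 6/7
¬(x_2 + ¬x_3) = ¬6/7 = 1/7
¬¬(x_3 + x_3) + ¬(x_2 + ¬x_3) = 3/7 + 1/7 = 3/7
x_3 ⇒ x_3 = 3/7 ⇒ 3/7 = 1
x_2 ⇒ x_1 = 6/7 ⇒ 4/7 = 5/7
(x_3 ⇒ x_3) ⇔ (x_2 ⇒ x_1) = 1 ⇔ 5/7 = 5/7
x_1 ⇔ x_1 = 4/7 ⇔ 4/7 = 1
x_3 + (x_1 ⇔ x_1) = 3/7 + 1 = 1
((x_3 ⇒ x_3) ⇔ (x_2 ⇒ x_1)) + (x_3 + (x_1 ⇔ x_1)) = 5/7 + 1 = 1
x_2 ⇔ x_2 = 6/7 ⇔ 6/7 = 1
¬(x_2 ⇔ x_2) = ¬1 = 0
x_2 ⇒ x_3 = 6/7 ⇒ 3/7 = 4/7
x_3 + x_2 = 3/7 + 6/7 = 6/7
(x_2 ⇒ x_3) ⇔ (x_3 + x_2) = 4/7 ⇔ 6/7 = 5/7
¬(x_2 ⇔ x_2) ⇔ ((x_2 ⇒ x_3) ⇔ (x_3 + x_2)) = 0 ⇔ 5/7 = 2/7
(((x_3 ⇒ x_3) ⇔ (x_2 ⇒ x_1)) + (x_3 + (x_1 ⇔ x_1))) + (¬(x_2 ⇔ x_2) ⇔ ((x_2 ⇒ x_3) ⇔ (x_3 + x_2))) = 1 + 2/7 = 1
(¬¬(x_3 + x_3) + ¬(x_2 + ¬x_3)) ⇔ ((((x_3 ⇒ x_3) ⇔ (x_2 ⇒ x_1)) + (x_3 + (x_1 ⇔ x_1))) + (¬(x_2 ⇔ x_2) ⇔ ((x_2 ⇒ x_3) ⇔ (x_3 + x_2)))) = 3/7 ⇔ 1 = 3/7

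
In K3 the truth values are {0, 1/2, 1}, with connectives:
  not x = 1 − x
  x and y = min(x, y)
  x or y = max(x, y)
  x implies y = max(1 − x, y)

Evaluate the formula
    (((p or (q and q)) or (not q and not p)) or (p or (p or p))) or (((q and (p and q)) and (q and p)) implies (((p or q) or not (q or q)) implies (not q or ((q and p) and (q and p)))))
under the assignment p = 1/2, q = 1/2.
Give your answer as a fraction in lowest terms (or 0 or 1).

1/2

q and q = 1/2 and 1/2 = 1/2
p or (q and q) = 1/2 or 1/2 = 1/2
not q = not 1/2 = 1/2
not p = not 1/2 = 1/2
not q and not p = 1/2 and 1/2 = 1/2
(p or (q and q)) or (not q and not p) = 1/2 or 1/2 = 1/2
p or p = 1/2 or 1/2 = 1/2
p or (p or p) = 1/2 or 1/2 = 1/2
((p or (q and q)) or (not q and not p)) or (p or (p or p)) = 1/2 or 1/2 = 1/2
p and q = 1/2 and 1/2 = 1/2
q and (p and q) = 1/2 and 1/2 = 1/2
q and p = 1/2 and 1/2 = 1/2
(q and (p and q)) and (q and p) = 1/2 and 1/2 = 1/2
p or q = 1/2 or 1/2 = 1/2
q or q = 1/2 or 1/2 = 1/2
not (q or q) = not 1/2 = 1/2
(p or q) or not (q or q) = 1/2 or 1/2 = 1/2
not q = not 1/2 = 1/2
q and p = 1/2 and 1/2 = 1/2
q and p = 1/2 and 1/2 = 1/2
(q and p) and (q and p) = 1/2 and 1/2 = 1/2
not q or ((q and p) and (q and p)) = 1/2 or 1/2 = 1/2
((p or q) or not (q or q)) implies (not q or ((q and p) and (q and p))) = 1/2 implies 1/2 = 1/2
((q and (p and q)) and (q and p)) implies (((p or q) or not (q or q)) implies (not q or ((q and p) and (q and p)))) = 1/2 implies 1/2 = 1/2
(((p or (q and q)) or (not q and not p)) or (p or (p or p))) or (((q and (p and q)) and (q and p)) implies (((p or q) or not (q or q)) implies (not q or ((q and p) and (q and p))))) = 1/2 or 1/2 = 1/2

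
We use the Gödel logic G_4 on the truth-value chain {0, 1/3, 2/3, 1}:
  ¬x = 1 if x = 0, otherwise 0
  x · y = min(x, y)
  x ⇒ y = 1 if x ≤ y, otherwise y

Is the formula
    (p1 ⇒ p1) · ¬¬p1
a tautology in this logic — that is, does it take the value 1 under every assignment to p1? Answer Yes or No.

No

Counterexample: take p1 = 0.
p1 ⇒ p1 = 0 ⇒ 0 = 1
¬p1 = ¬0 = 1
¬¬p1 = ¬1 = 0
(p1 ⇒ p1) · ¬¬p1 = 1 · 0 = 0
This gives 0 ≠ 1.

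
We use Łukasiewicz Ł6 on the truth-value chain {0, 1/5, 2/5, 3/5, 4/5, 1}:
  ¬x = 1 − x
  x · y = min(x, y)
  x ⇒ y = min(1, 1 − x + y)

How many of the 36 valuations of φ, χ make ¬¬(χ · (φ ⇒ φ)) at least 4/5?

12

value 1: 6 assignments (counts)
value 4/5: 6 assignments (counts)
value 3/5: 6 assignments
value 2/5: 6 assignments
value 1/5: 6 assignments
value 0: 6 assignments
So 12 of the 36 assignments meet the threshold.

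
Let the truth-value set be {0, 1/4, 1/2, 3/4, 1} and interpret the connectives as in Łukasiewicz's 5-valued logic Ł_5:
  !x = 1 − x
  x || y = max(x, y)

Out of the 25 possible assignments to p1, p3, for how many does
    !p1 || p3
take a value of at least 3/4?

16

value 1: 9 assignments (counts)
value 3/4: 7 assignments (counts)
value 1/2: 5 assignments
value 1/4: 3 assignments
value 0: 1 assignment
So 16 of the 25 assignments meet the threshold.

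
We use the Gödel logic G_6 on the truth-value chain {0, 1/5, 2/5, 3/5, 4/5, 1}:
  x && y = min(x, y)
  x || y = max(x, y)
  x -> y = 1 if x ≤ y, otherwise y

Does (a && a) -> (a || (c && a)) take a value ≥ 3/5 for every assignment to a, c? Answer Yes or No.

At a = 0, c = 3/5, for instance:
a && a = 0 && 0 = 0
c && a = 3/5 && 0 = 0
a || (c && a) = 0 || 0 = 0
(a && a) -> (a || (c && a)) = 0 -> 0 = 1
and checking the remaining 35 assignments likewise gives ≥ 3/5 in every case.

Yes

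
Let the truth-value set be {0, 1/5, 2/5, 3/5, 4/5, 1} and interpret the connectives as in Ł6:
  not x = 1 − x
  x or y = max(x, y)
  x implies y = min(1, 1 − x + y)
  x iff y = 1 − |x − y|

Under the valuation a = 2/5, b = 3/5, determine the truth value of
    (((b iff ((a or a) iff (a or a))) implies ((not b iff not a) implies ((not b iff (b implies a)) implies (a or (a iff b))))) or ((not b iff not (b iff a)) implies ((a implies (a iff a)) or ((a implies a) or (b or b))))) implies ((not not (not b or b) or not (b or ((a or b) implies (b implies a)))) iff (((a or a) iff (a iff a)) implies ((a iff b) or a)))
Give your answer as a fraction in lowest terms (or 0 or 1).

3/5

a or a = 2/5 or 2/5 = 2/5
a or a = 2/5 or 2/5 = 2/5
(a or a) iff (a or a) = 2/5 iff 2/5 = 1
b iff ((a or a) iff (a or a)) = 3/5 iff 1 = 3/5
not b = not 3/5 = 2/5
not a = not 2/5 = 3/5
not b iff not a = 2/5 iff 3/5 = 4/5
not b = not 3/5 = 2/5
b implies a = 3/5 implies 2/5 = 4/5
not b iff (b implies a) = 2/5 iff 4/5 = 3/5
a iff b = 2/5 iff 3/5 = 4/5
a or (a iff b) = 2/5 or 4/5 = 4/5
(not b iff (b implies a)) implies (a or (a iff b)) = 3/5 implies 4/5 = 1
(not b iff not a) implies ((not b iff (b implies a)) implies (a or (a iff b))) = 4/5 implies 1 = 1
(b iff ((a or a) iff (a or a))) implies ((not b iff not a) implies ((not b iff (b implies a)) implies (a or (a iff b)))) = 3/5 implies 1 = 1
not b = not 3/5 = 2/5
b iff a = 3/5 iff 2/5 = 4/5
not (b iff a) = not 4/5 = 1/5
not b iff not (b iff a) = 2/5 iff 1/5 = 4/5
a iff a = 2/5 iff 2/5 = 1
a implies (a iff a) = 2/5 implies 1 = 1
a implies a = 2/5 implies 2/5 = 1
b or b = 3/5 or 3/5 = 3/5
(a implies a) or (b or b) = 1 or 3/5 = 1
(a implies (a iff a)) or ((a implies a) or (b or b)) = 1 or 1 = 1
(not b iff not (b iff a)) implies ((a implies (a iff a)) or ((a implies a) or (b or b))) = 4/5 implies 1 = 1
((b iff ((a or a) iff (a or a))) implies ((not b iff not a) implies ((not b iff (b implies a)) implies (a or (a iff b))))) or ((not b iff not (b iff a)) implies ((a implies (a iff a)) or ((a implies a) or (b or b)))) = 1 or 1 = 1
not b = not 3/5 = 2/5
not b or b = 2/5 or 3/5 = 3/5
not (not b or b) = not 3/5 = 2/5
not not (not b or b) = not 2/5 = 3/5
a or b = 2/5 or 3/5 = 3/5
b implies a = 3/5 implies 2/5 = 4/5
(a or b) implies (b implies a) = 3/5 implies 4/5 = 1
b or ((a or b) implies (b implies a)) = 3/5 or 1 = 1
not (b or ((a or b) implies (b implies a))) = not 1 = 0
not not (not b or b) or not (b or ((a or b) implies (b implies a))) = 3/5 or 0 = 3/5
a or a = 2/5 or 2/5 = 2/5
a iff a = 2/5 iff 2/5 = 1
(a or a) iff (a iff a) = 2/5 iff 1 = 2/5
a iff b = 2/5 iff 3/5 = 4/5
(a iff b) or a = 4/5 or 2/5 = 4/5
((a or a) iff (a iff a)) implies ((a iff b) or a) = 2/5 implies 4/5 = 1
(not not (not b or b) or not (b or ((a or b) implies (b implies a)))) iff (((a or a) iff (a iff a)) implies ((a iff b) or a)) = 3/5 iff 1 = 3/5
(((b iff ((a or a) iff (a or a))) implies ((not b iff not a) implies ((not b iff (b implies a)) implies (a or (a iff b))))) or ((not b iff not (b iff a)) implies ((a implies (a iff a)) or ((a implies a) or (b or b))))) implies ((not not (not b or b) or not (b or ((a or b) implies (b implies a)))) iff (((a or a) iff (a iff a)) implies ((a iff b) or a))) = 1 implies 3/5 = 3/5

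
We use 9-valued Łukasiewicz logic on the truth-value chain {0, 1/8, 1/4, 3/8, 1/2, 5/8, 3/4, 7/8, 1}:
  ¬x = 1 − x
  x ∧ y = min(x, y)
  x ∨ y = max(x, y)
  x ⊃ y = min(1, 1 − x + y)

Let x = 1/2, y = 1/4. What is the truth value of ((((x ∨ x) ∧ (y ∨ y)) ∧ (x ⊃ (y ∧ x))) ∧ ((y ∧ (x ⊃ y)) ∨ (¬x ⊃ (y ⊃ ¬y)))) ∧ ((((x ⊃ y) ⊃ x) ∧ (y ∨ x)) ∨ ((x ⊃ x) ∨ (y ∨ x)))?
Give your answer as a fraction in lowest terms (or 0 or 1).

x ∨ x = 1/2 ∨ 1/2 = 1/2
y ∨ y = 1/4 ∨ 1/4 = 1/4
(x ∨ x) ∧ (y ∨ y) = 1/2 ∧ 1/4 = 1/4
y ∧ x = 1/4 ∧ 1/2 = 1/4
x ⊃ (y ∧ x) = 1/2 ⊃ 1/4 = 3/4
((x ∨ x) ∧ (y ∨ y)) ∧ (x ⊃ (y ∧ x)) = 1/4 ∧ 3/4 = 1/4
x ⊃ y = 1/2 ⊃ 1/4 = 3/4
y ∧ (x ⊃ y) = 1/4 ∧ 3/4 = 1/4
¬x = ¬1/2 = 1/2
¬y = ¬1/4 = 3/4
y ⊃ ¬y = 1/4 ⊃ 3/4 = 1
¬x ⊃ (y ⊃ ¬y) = 1/2 ⊃ 1 = 1
(y ∧ (x ⊃ y)) ∨ (¬x ⊃ (y ⊃ ¬y)) = 1/4 ∨ 1 = 1
(((x ∨ x) ∧ (y ∨ y)) ∧ (x ⊃ (y ∧ x))) ∧ ((y ∧ (x ⊃ y)) ∨ (¬x ⊃ (y ⊃ ¬y))) = 1/4 ∧ 1 = 1/4
x ⊃ y = 1/2 ⊃ 1/4 = 3/4
(x ⊃ y) ⊃ x = 3/4 ⊃ 1/2 = 3/4
y ∨ x = 1/4 ∨ 1/2 = 1/2
((x ⊃ y) ⊃ x) ∧ (y ∨ x) = 3/4 ∧ 1/2 = 1/2
x ⊃ x = 1/2 ⊃ 1/2 = 1
y ∨ x = 1/4 ∨ 1/2 = 1/2
(x ⊃ x) ∨ (y ∨ x) = 1 ∨ 1/2 = 1
(((x ⊃ y) ⊃ x) ∧ (y ∨ x)) ∨ ((x ⊃ x) ∨ (y ∨ x)) = 1/2 ∨ 1 = 1
((((x ∨ x) ∧ (y ∨ y)) ∧ (x ⊃ (y ∧ x))) ∧ ((y ∧ (x ⊃ y)) ∨ (¬x ⊃ (y ⊃ ¬y)))) ∧ ((((x ⊃ y) ⊃ x) ∧ (y ∨ x)) ∨ ((x ⊃ x) ∨ (y ∨ x))) = 1/4 ∧ 1 = 1/4

1/4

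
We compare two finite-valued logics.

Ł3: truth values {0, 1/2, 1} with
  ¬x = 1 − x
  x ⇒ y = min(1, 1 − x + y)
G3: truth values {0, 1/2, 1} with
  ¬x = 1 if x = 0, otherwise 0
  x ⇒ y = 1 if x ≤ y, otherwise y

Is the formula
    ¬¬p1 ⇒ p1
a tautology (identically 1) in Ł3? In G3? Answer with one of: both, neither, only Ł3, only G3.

only Ł3

In Ł3: every assignment gives 1 — tautology.
In G3: at p1 = 1/2 the value is 1/2 — not a tautology.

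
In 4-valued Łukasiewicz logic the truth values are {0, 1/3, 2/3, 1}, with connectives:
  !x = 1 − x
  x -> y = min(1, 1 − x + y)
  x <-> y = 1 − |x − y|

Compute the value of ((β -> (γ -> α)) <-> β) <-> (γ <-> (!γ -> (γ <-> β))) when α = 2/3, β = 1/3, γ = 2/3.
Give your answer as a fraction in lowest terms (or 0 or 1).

γ -> α = 2/3 -> 2/3 = 1
β -> (γ -> α) = 1/3 -> 1 = 1
(β -> (γ -> α)) <-> β = 1 <-> 1/3 = 1/3
!γ = !2/3 = 1/3
γ <-> β = 2/3 <-> 1/3 = 2/3
!γ -> (γ <-> β) = 1/3 -> 2/3 = 1
γ <-> (!γ -> (γ <-> β)) = 2/3 <-> 1 = 2/3
((β -> (γ -> α)) <-> β) <-> (γ <-> (!γ -> (γ <-> β))) = 1/3 <-> 2/3 = 2/3

2/3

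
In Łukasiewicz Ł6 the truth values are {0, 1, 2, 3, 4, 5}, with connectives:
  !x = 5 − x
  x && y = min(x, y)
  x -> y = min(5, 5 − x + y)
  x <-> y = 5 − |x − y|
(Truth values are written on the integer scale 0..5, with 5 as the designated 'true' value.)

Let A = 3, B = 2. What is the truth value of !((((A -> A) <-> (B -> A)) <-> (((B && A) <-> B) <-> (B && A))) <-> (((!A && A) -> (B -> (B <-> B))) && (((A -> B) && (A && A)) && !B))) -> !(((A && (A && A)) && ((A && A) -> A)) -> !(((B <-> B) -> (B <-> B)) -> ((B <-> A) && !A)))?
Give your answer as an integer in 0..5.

A -> A = 3 -> 3 = 5
B -> A = 2 -> 3 = 5
(A -> A) <-> (B -> A) = 5 <-> 5 = 5
B && A = 2 && 3 = 2
(B && A) <-> B = 2 <-> 2 = 5
B && A = 2 && 3 = 2
((B && A) <-> B) <-> (B && A) = 5 <-> 2 = 2
((A -> A) <-> (B -> A)) <-> (((B && A) <-> B) <-> (B && A)) = 5 <-> 2 = 2
!A = !3 = 2
!A && A = 2 && 3 = 2
B <-> B = 2 <-> 2 = 5
B -> (B <-> B) = 2 -> 5 = 5
(!A && A) -> (B -> (B <-> B)) = 2 -> 5 = 5
A -> B = 3 -> 2 = 4
A && A = 3 && 3 = 3
(A -> B) && (A && A) = 4 && 3 = 3
!B = !2 = 3
((A -> B) && (A && A)) && !B = 3 && 3 = 3
((!A && A) -> (B -> (B <-> B))) && (((A -> B) && (A && A)) && !B) = 5 && 3 = 3
(((A -> A) <-> (B -> A)) <-> (((B && A) <-> B) <-> (B && A))) <-> (((!A && A) -> (B -> (B <-> B))) && (((A -> B) && (A && A)) && !B)) = 2 <-> 3 = 4
!((((A -> A) <-> (B -> A)) <-> (((B && A) <-> B) <-> (B && A))) <-> (((!A && A) -> (B -> (B <-> B))) && (((A -> B) && (A && A)) && !B))) = !4 = 1
A && A = 3 && 3 = 3
A && (A && A) = 3 && 3 = 3
A && A = 3 && 3 = 3
(A && A) -> A = 3 -> 3 = 5
(A && (A && A)) && ((A && A) -> A) = 3 && 5 = 3
B <-> B = 2 <-> 2 = 5
B <-> B = 2 <-> 2 = 5
(B <-> B) -> (B <-> B) = 5 -> 5 = 5
B <-> A = 2 <-> 3 = 4
!A = !3 = 2
(B <-> A) && !A = 4 && 2 = 2
((B <-> B) -> (B <-> B)) -> ((B <-> A) && !A) = 5 -> 2 = 2
!(((B <-> B) -> (B <-> B)) -> ((B <-> A) && !A)) = !2 = 3
((A && (A && A)) && ((A && A) -> A)) -> !(((B <-> B) -> (B <-> B)) -> ((B <-> A) && !A)) = 3 -> 3 = 5
!(((A && (A && A)) && ((A && A) -> A)) -> !(((B <-> B) -> (B <-> B)) -> ((B <-> A) && !A))) = !5 = 0
!((((A -> A) <-> (B -> A)) <-> (((B && A) <-> B) <-> (B && A))) <-> (((!A && A) -> (B -> (B <-> B))) && (((A -> B) && (A && A)) && !B))) -> !(((A && (A && A)) && ((A && A) -> A)) -> !(((B <-> B) -> (B <-> B)) -> ((B <-> A) && !A))) = 1 -> 0 = 4

4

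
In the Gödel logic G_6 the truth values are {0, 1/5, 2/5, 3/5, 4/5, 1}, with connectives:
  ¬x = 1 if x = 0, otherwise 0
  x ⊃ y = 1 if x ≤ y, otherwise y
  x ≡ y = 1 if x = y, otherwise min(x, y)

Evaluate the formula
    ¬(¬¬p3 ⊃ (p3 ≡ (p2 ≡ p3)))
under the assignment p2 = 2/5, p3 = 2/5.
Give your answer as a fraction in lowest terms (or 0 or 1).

0

¬p3 = ¬2/5 = 0
¬¬p3 = ¬0 = 1
p2 ≡ p3 = 2/5 ≡ 2/5 = 1
p3 ≡ (p2 ≡ p3) = 2/5 ≡ 1 = 2/5
¬¬p3 ⊃ (p3 ≡ (p2 ≡ p3)) = 1 ⊃ 2/5 = 2/5
¬(¬¬p3 ⊃ (p3 ≡ (p2 ≡ p3))) = ¬2/5 = 0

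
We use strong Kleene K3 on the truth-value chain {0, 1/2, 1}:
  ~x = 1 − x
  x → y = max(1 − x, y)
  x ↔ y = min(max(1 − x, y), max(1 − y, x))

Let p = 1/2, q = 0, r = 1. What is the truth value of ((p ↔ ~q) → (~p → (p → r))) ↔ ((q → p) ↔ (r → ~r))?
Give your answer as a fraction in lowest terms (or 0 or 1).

0

~q = ~0 = 1
p ↔ ~q = 1/2 ↔ 1 = 1/2
~p = ~1/2 = 1/2
p → r = 1/2 → 1 = 1
~p → (p → r) = 1/2 → 1 = 1
(p ↔ ~q) → (~p → (p → r)) = 1/2 → 1 = 1
q → p = 0 → 1/2 = 1
~r = ~1 = 0
r → ~r = 1 → 0 = 0
(q → p) ↔ (r → ~r) = 1 ↔ 0 = 0
((p ↔ ~q) → (~p → (p → r))) ↔ ((q → p) ↔ (r → ~r)) = 1 ↔ 0 = 0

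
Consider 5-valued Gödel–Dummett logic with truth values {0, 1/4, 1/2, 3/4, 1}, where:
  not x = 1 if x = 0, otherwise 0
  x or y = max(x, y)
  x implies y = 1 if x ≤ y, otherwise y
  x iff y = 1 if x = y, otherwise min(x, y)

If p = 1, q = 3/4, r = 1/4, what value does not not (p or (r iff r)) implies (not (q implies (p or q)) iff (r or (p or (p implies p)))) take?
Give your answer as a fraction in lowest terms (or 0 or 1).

0

r iff r = 1/4 iff 1/4 = 1
p or (r iff r) = 1 or 1 = 1
not (p or (r iff r)) = not 1 = 0
not not (p or (r iff r)) = not 0 = 1
p or q = 1 or 3/4 = 1
q implies (p or q) = 3/4 implies 1 = 1
not (q implies (p or q)) = not 1 = 0
p implies p = 1 implies 1 = 1
p or (p implies p) = 1 or 1 = 1
r or (p or (p implies p)) = 1/4 or 1 = 1
not (q implies (p or q)) iff (r or (p or (p implies p))) = 0 iff 1 = 0
not not (p or (r iff r)) implies (not (q implies (p or q)) iff (r or (p or (p implies p)))) = 1 implies 0 = 0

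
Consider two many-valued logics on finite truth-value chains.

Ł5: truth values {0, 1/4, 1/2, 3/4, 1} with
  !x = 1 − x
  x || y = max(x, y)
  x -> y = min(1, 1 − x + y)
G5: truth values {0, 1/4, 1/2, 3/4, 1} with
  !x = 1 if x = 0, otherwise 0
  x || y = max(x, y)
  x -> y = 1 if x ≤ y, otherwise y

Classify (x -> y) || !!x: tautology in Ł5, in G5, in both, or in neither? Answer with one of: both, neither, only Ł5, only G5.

In Ł5: at x = 1/4, y = 0 the value is 3/4 — not a tautology.
In G5: every assignment gives 1 — tautology.

only G5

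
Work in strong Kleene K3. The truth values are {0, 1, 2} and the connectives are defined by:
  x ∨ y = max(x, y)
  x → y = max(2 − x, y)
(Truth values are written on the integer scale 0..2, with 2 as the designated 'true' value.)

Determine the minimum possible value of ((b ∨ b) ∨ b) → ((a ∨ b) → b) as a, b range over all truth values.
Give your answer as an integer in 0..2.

1

Take a = 0, b = 1:
b ∨ b = 1 ∨ 1 = 1
(b ∨ b) ∨ b = 1 ∨ 1 = 1
a ∨ b = 0 ∨ 1 = 1
(a ∨ b) → b = 1 → 1 = 1
((b ∨ b) ∨ b) → ((a ∨ b) → b) = 1 → 1 = 1
No assignment yields a value below 1, so this is the minimum.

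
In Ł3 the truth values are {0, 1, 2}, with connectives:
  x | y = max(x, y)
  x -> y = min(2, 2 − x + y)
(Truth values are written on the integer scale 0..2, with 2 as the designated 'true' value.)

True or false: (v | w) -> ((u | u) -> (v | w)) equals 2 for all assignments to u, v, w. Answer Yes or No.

Yes

At u = 2, v = 1, w = 1, for instance:
v | w = 1 | 1 = 1
u | u = 2 | 2 = 2
(u | u) -> (v | w) = 2 -> 1 = 1
(v | w) -> ((u | u) -> (v | w)) = 1 -> 1 = 2
and checking the remaining 26 assignments likewise gives ≥ 2 in every case.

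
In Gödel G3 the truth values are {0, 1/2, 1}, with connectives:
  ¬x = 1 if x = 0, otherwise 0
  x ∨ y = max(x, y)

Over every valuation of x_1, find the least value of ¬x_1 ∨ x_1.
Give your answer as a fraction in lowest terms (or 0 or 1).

Take x_1 = 1/2:
¬x_1 = ¬1/2 = 0
¬x_1 ∨ x_1 = 0 ∨ 1/2 = 1/2
No assignment yields a value below 1/2, so this is the minimum.

1/2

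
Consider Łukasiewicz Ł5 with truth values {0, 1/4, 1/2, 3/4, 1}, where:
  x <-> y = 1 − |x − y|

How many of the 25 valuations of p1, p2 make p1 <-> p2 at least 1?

5

value 1: 5 assignments (counts)
value 3/4: 8 assignments
value 1/2: 6 assignments
value 1/4: 4 assignments
value 0: 2 assignments
So 5 of the 25 assignments meet the threshold.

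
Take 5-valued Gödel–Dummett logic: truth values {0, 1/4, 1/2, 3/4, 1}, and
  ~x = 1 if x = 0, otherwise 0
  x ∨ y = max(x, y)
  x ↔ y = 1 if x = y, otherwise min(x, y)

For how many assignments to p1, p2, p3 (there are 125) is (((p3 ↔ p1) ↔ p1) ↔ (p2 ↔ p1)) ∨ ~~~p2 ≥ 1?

48

value 1: 48 assignments (counts)
value 3/4: 4 assignments
value 1/2: 13 assignments
value 1/4: 28 assignments
value 0: 32 assignments
So 48 of the 125 assignments meet the threshold.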